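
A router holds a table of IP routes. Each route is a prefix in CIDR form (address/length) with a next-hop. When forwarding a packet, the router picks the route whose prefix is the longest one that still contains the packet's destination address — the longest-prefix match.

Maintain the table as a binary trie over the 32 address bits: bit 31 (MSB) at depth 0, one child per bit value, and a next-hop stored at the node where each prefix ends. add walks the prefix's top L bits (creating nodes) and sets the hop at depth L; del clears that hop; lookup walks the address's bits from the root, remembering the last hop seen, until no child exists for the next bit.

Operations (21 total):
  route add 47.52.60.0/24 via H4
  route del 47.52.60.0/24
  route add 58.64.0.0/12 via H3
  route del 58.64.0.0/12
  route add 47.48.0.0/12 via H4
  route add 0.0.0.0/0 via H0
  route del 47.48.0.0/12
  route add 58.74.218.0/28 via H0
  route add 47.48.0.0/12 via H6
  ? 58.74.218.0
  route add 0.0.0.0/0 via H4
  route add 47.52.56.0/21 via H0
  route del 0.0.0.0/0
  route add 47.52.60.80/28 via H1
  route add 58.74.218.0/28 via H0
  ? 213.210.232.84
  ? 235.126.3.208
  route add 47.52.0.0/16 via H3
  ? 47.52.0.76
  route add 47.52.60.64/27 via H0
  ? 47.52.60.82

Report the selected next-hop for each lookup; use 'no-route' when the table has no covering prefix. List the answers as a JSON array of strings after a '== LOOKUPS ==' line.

Apply in order:
  add 47.52.60.0/24 -> H4 at depth 24
  - 47.52.60.0/24 clear@24
  add 58.64.0.0/12 -> H3 at depth 12
  - 58.64.0.0/12 clear@12
  add 47.48.0.0/12 -> H4 at depth 12
  add 0.0.0.0/0 -> H0 at depth 0
  - 47.48.0.0/12 clear@12
  add 58.74.218.0/28 -> H0 at depth 28
  add 47.48.0.0/12 -> H6 at depth 12
  Q 58.74.218.0: descend 0011101001001010110110100000 ; hops seen [H0,H0] ; pick H0
  add 0.0.0.0/0 -> H4 at depth 0
  add 47.52.56.0/21 -> H0 at depth 21
  - 0.0.0.0/0 clear@0
  add 47.52.60.80/28 -> H1 at depth 28
  add 58.74.218.0/28 -> H0 at depth 28
  Q 213.210.232.84: descend ε ; hops seen [∅] ; pick no-route
  Q 235.126.3.208: descend ε ; hops seen [∅] ; pick no-route
  add 47.52.0.0/16 -> H3 at depth 16
  Q 47.52.0.76: descend 001011110011010000 ; hops seen [H6,H3] ; pick H3
  add 47.52.60.64/27 -> H0 at depth 27
  Q 47.52.60.82: descend 0010111100110100001111000101 ; hops seen [H6,H3,H0,H0,H1] ; pick H1

== LOOKUPS ==
["H0","no-route","no-route","H3","H1"]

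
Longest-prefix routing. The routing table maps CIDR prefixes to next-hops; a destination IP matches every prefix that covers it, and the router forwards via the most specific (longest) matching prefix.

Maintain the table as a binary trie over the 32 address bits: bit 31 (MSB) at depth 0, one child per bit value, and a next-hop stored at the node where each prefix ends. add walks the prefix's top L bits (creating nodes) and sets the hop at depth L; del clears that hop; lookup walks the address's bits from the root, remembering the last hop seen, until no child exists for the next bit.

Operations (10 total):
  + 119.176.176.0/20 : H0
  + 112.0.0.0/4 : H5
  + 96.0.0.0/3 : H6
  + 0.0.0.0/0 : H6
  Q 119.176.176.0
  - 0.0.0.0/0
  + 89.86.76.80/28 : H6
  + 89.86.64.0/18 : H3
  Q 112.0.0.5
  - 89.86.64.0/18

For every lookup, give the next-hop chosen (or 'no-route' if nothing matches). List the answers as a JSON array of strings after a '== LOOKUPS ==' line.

Apply in order:
  add 119.176.176.0/20 -> H0 at depth 20
  add 112.0.0.0/4 -> H5 at depth 4
  add 96.0.0.0/3 -> H6 at depth 3
  add 0.0.0.0/0 -> H6 at depth 0
  lookup 119.176.176.0: bits 01110111101100001011 walk d0:H6→d1:-→d2:-→d3:H6→d4:H5→d5:-→d6:-→d7:-→d8:-→d9:-→d10:-→d11:-→d12:-→d13:-→d14:-→d15:-→d16:-→d17:-→d18:-→d19:-→d20:H0 -> H0
  - 0.0.0.0/0 clear@0
  add 89.86.76.80/28 -> H6 at depth 28
  add 89.86.64.0/18 -> H3 at depth 18
  lookup 112.0.0.5: bits 01110 walk d0:-→d1:-→d2:-→d3:H6→d4:H5→d5:- -> H5
  - 89.86.64.0/18 clear@18

== LOOKUPS ==
["H0","H5"]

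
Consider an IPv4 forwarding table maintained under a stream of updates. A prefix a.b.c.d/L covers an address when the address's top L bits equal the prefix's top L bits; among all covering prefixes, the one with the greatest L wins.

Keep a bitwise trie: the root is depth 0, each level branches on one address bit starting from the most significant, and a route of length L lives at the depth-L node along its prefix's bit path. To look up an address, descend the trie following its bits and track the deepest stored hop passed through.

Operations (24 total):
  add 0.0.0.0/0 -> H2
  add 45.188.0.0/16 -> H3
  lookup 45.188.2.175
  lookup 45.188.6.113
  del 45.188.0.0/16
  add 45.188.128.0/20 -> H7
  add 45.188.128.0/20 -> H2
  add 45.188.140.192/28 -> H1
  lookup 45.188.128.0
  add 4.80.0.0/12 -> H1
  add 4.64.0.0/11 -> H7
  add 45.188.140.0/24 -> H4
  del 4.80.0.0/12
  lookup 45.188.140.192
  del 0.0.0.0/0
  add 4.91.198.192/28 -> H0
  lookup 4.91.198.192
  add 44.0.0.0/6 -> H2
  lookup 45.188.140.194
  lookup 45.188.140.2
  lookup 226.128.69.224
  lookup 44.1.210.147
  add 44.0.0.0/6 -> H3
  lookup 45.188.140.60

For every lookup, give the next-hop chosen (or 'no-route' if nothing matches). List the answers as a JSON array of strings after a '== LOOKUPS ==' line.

Process each operation:
  add 0.0.0.0/0 -> H2 at depth 0
  add 45.188.0.0/16 -> H3 at depth 16
  Q 45.188.2.175: descend 0010110110111100 ; hops seen [H2,H3] ; pick H3
  Q 45.188.6.113: descend 0010110110111100 ; hops seen [H2,H3] ; pick H3
  del 45.188.0.0/16 (clear depth 16)
  add 45.188.128.0/20 -> H7 at depth 20
  add 45.188.128.0/20 -> H2 at depth 20
  add 45.188.140.192/28 -> H1 at depth 28
  Q 45.188.128.0: descend 00101101101111001000 ; hops seen [H2,H2] ; pick H2
  add 4.80.0.0/12 -> H1 at depth 12
  add 4.64.0.0/11 -> H7 at depth 11
  add 45.188.140.0/24 -> H4 at depth 24
  del 4.80.0.0/12 (clear depth 12)
  Q 45.188.140.192: descend 0010110110111100100011001100 ; hops seen [H2,H2,H4,H1] ; pick H1
  del 0.0.0.0/0 (clear depth 0)
  add 4.91.198.192/28 -> H0 at depth 28
  Q 4.91.198.192: descend 0000010001011011110001101100 ; hops seen [H7,H0] ; pick H0
  add 44.0.0.0/6 -> H2 at depth 6
  Q 45.188.140.194: descend 0010110110111100100011001100 ; hops seen [H2,H2,H4,H1] ; pick H1
  Q 45.188.140.2: descend 001011011011110010001100 ; hops seen [H2,H2,H4] ; pick H4
  Q 226.128.69.224: descend ε ; hops seen [∅] ; pick no-route
  Q 44.1.210.147: descend 0010110 ; hops seen [H2] ; pick H2
  add 44.0.0.0/6 -> H3 at depth 6
  Q 45.188.140.60: descend 001011011011110010001100 ; hops seen [H3,H2,H4] ; pick H4

== LOOKUPS ==
["H3","H3","H2","H1","H0","H1","H4","no-route","H2","H4"]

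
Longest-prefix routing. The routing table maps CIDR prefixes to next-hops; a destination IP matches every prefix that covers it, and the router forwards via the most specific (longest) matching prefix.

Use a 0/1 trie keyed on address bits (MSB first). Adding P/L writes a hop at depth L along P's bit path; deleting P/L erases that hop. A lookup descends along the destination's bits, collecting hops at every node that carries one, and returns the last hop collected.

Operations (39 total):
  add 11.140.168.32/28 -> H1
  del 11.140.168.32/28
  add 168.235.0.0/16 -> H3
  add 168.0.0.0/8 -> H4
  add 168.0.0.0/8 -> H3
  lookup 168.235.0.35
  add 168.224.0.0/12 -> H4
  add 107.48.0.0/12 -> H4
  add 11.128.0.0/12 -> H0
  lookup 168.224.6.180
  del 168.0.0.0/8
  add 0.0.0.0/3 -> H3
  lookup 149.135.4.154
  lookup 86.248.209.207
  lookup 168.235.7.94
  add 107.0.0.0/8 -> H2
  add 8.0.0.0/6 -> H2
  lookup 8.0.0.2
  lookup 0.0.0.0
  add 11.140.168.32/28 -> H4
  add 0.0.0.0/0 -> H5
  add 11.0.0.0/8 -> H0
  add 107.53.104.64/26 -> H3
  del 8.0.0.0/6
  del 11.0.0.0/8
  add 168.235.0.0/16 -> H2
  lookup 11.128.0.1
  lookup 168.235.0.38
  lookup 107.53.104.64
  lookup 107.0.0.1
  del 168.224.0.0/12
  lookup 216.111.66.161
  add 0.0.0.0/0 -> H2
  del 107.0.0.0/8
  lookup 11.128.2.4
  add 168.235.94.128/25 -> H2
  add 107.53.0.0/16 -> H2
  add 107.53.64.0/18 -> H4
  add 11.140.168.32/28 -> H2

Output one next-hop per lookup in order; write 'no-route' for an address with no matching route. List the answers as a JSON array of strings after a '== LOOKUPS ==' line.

Apply in order:
  + 11.140.168.32/28 (H1) depth=28
  - 11.140.168.32/28 clear@28
  + 168.235.0.0/16 (H3) depth=16
  + 168.0.0.0/8 (H4) depth=8
  + 168.0.0.0/8 (H3) depth=8
  Q 168.235.0.35: descend 1010100011101011 ; hops seen [H3,H3] ; pick H3
  + 168.224.0.0/12 (H4) depth=12
  + 107.48.0.0/12 (H4) depth=12
  + 11.128.0.0/12 (H0) depth=12
  Q 168.224.6.180: descend 101010001110 ; hops seen [H3,H4] ; pick H4
  - 168.0.0.0/8 clear@8
  + 0.0.0.0/3 (H3) depth=3
  Q 149.135.4.154: descend 10 ; hops seen [∅] ; pick no-route
  Q 86.248.209.207: descend 01 ; hops seen [∅] ; pick no-route
  Q 168.235.7.94: descend 1010100011101011 ; hops seen [H4,H3] ; pick H3
  + 107.0.0.0/8 (H2) depth=8
  + 8.0.0.0/6 (H2) depth=6
  Q 8.0.0.2: descend 000010 ; hops seen [H3,H2] ; pick H2
  Q 0.0.0.0: descend 0000 ; hops seen [H3] ; pick H3
  + 11.140.168.32/28 (H4) depth=28
  + 0.0.0.0/0 (H5) depth=0
  + 11.0.0.0/8 (H0) depth=8
  + 107.53.104.64/26 (H3) depth=26
  - 8.0.0.0/6 clear@6
  - 11.0.0.0/8 clear@8
  + 168.235.0.0/16 (H2) depth=16
  Q 11.128.0.1: descend 000010111000 ; hops seen [H5,H3,H0] ; pick H0
  Q 168.235.0.38: descend 1010100011101011 ; hops seen [H5,H4,H2] ; pick H2
  Q 107.53.104.64: descend 01101011001101010110100001 ; hops seen [H5,H2,H4,H3] ; pick H3
  Q 107.0.0.1: descend 0110101100 ; hops seen [H5,H2] ; pick H2
  - 168.224.0.0/12 clear@12
  Q 216.111.66.161: descend 1 ; hops seen [H5] ; pick H5
  + 0.0.0.0/0 (H2) depth=0
  - 107.0.0.0/8 clear@8
  Q 11.128.2.4: descend 000010111000 ; hops seen [H2,H3,H0] ; pick H0
  + 168.235.94.128/25 (H2) depth=25
  + 107.53.0.0/16 (H2) depth=16
  + 107.53.64.0/18 (H4) depth=18
  + 11.140.168.32/28 (H2) depth=28

== LOOKUPS ==
["H3","H4","no-route","no-route","H3","H2","H3","H0","H2","H3","H2","H5","H0"]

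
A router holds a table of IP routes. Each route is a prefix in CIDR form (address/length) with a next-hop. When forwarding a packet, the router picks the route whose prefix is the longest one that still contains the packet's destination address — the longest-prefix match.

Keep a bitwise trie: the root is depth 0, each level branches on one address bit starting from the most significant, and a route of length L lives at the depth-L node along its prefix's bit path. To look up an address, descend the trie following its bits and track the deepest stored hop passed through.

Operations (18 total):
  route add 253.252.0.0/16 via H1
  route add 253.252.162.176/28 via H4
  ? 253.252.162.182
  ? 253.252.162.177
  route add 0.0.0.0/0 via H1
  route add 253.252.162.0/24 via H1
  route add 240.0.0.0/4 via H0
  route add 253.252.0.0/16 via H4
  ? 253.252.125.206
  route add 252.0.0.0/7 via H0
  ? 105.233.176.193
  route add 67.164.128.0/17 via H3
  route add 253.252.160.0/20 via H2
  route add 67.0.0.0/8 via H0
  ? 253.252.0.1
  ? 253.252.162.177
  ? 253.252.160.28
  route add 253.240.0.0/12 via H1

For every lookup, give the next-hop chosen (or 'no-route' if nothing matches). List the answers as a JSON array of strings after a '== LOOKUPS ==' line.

Trace:
  add 253.252.0.0/16 -> H1 at depth 16
  add 253.252.162.176/28 -> H4 at depth 28
  Q 253.252.162.182: descend 1111110111111100101000101011 ; hops seen [H1,H4] ; pick H4
  Q 253.252.162.177: descend 1111110111111100101000101011 ; hops seen [H1,H4] ; pick H4
  add 0.0.0.0/0 -> H1 at depth 0
  add 253.252.162.0/24 -> H1 at depth 24
  add 240.0.0.0/4 -> H0 at depth 4
  add 253.252.0.0/16 -> H4 at depth 16
  Q 253.252.125.206: descend 1111110111111100 ; hops seen [H1,H0,H4] ; pick H4
  add 252.0.0.0/7 -> H0 at depth 7
  Q 105.233.176.193: descend ε ; hops seen [H1] ; pick H1
  add 67.164.128.0/17 -> H3 at depth 17
  add 253.252.160.0/20 -> H2 at depth 20
  add 67.0.0.0/8 -> H0 at depth 8
  Q 253.252.0.1: descend 1111110111111100 ; hops seen [H1,H0,H0,H4] ; pick H4
  Q 253.252.162.177: descend 1111110111111100101000101011 ; hops seen [H1,H0,H0,H4,H2,H1,H4] ; pick H4
  Q 253.252.160.28: descend 1111110111111100101000 ; hops seen [H1,H0,H0,H4,H2] ; pick H2
  add 253.240.0.0/12 -> H1 at depth 12

== LOOKUPS ==
["H4","H4","H4","H1","H4","H4","H2"]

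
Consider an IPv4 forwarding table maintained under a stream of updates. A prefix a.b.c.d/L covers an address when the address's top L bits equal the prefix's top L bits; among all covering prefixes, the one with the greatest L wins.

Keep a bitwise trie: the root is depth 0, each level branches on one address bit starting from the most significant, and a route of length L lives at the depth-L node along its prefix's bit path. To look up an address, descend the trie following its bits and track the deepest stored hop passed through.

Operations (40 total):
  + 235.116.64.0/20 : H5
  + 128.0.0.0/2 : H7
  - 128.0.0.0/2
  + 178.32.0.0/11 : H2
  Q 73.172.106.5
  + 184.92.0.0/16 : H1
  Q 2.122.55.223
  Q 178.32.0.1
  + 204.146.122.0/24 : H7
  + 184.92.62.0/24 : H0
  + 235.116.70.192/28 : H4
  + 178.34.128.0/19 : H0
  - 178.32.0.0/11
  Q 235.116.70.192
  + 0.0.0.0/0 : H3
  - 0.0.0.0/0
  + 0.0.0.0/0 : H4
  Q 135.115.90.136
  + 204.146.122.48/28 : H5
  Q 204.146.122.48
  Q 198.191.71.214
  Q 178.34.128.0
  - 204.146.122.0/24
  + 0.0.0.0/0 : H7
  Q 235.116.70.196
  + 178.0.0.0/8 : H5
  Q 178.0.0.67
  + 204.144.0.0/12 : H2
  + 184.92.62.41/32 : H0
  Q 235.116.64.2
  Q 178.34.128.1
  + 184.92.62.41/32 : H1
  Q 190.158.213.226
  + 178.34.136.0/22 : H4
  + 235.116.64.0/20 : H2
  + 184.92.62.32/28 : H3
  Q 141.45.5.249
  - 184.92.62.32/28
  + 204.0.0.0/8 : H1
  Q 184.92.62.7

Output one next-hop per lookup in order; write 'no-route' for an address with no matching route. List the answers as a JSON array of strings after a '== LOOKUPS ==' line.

Apply in order:
  + 235.116.64.0/20 (H5) depth=20
  + 128.0.0.0/2 (H7) depth=2
  del 128.0.0.0/2 (clear depth 2)
  + 178.32.0.0/11 (H2) depth=11
  ? 73.172.106.5  path d0:-  best=no-route
  + 184.92.0.0/16 (H1) depth=16
  ? 2.122.55.223  path d0:-  best=no-route
  ? 178.32.0.1  path d0:-→d1:-→d2:-→d3:-→d4:-→d5:-→d6:-→d7:-→d8:-→d9:-→d10:-→d11:H2  best=H2
  + 204.146.122.0/24 (H7) depth=24
  + 184.92.62.0/24 (H0) depth=24
  + 235.116.70.192/28 (H4) depth=28
  + 178.34.128.0/19 (H0) depth=19
  del 178.32.0.0/11 (clear depth 11)
  ? 235.116.70.192  path d0:-→d1:-→d2:-→d3:-→d4:-→d5:-→d6:-→d7:-→d8:-→d9:-→d10:-→d11:-→d12:-→d13:-→d14:-→d15:-→d16:-→d17:-→d18:-→d19:-→d20:H5→d21:-→d22:-→d23:-→d24:-→d25:-→d26:-→d27:-→d28:H4  best=H4
  + 0.0.0.0/0 (H3) depth=0
  del 0.0.0.0/0 (clear depth 0)
  + 0.0.0.0/0 (H4) depth=0
  ? 135.115.90.136  path d0:H4→d1:-→d2:-  best=H4
  + 204.146.122.48/28 (H5) depth=28
  ? 204.146.122.48  path d0:H4→d1:-→d2:-→d3:-→d4:-→d5:-→d6:-→d7:-→d8:-→d9:-→d10:-→d11:-→d12:-→d13:-→d14:-→d15:-→d16:-→d17:-→d18:-→d19:-→d20:-→d21:-→d22:-→d23:-→d24:H7→d25:-→d26:-→d27:-→d28:H5  best=H5
  ? 198.191.71.214  path d0:H4→d1:-→d2:-→d3:-→d4:-  best=H4
  ? 178.34.128.0  path d0:H4→d1:-→d2:-→d3:-→d4:-→d5:-→d6:-→d7:-→d8:-→d9:-→d10:-→d11:-→d12:-→d13:-→d14:-→d15:-→d16:-→d17:-→d18:-→d19:H0  best=H0
  del 204.146.122.0/24 (clear depth 24)
  + 0.0.0.0/0 (H7) depth=0
  ? 235.116.70.196  path d0:H7→d1:-→d2:-→d3:-→d4:-→d5:-→d6:-→d7:-→d8:-→d9:-→d10:-→d11:-→d12:-→d13:-→d14:-→d15:-→d16:-→d17:-→d18:-→d19:-→d20:H5→d21:-→d22:-→d23:-→d24:-→d25:-→d26:-→d27:-→d28:H4  best=H4
  + 178.0.0.0/8 (H5) depth=8
  ? 178.0.0.67  path d0:H7→d1:-→d2:-→d3:-→d4:-→d5:-→d6:-→d7:-→d8:H5→d9:-→d10:-  best=H5
  + 204.144.0.0/12 (H2) depth=12
  + 184.92.62.41/32 (H0) depth=32
  ? 235.116.64.2  path d0:H7→d1:-→d2:-→d3:-→d4:-→d5:-→d6:-→d7:-→d8:-→d9:-→d10:-→d11:-→d12:-→d13:-→d14:-→d15:-→d16:-→d17:-→d18:-→d19:-→d20:H5→d21:-  best=H5
  ? 178.34.128.1  path d0:H7→d1:-→d2:-→d3:-→d4:-→d5:-→d6:-→d7:-→d8:H5→d9:-→d10:-→d11:-→d12:-→d13:-→d14:-→d15:-→d16:-→d17:-→d18:-→d19:H0  best=H0
  + 184.92.62.41/32 (H1) depth=32
  ? 190.158.213.226  path d0:H7→d1:-→d2:-→d3:-→d4:-→d5:-  best=H7
  + 178.34.136.0/22 (H4) depth=22
  + 235.116.64.0/20 (H2) depth=20
  + 184.92.62.32/28 (H3) depth=28
  ? 141.45.5.249  path d0:H7→d1:-→d2:-  best=H7
  del 184.92.62.32/28 (clear depth 28)
  + 204.0.0.0/8 (H1) depth=8
  ? 184.92.62.7  path d0:H7→d1:-→d2:-→d3:-→d4:-→d5:-→d6:-→d7:-→d8:-→d9:-→d10:-→d11:-→d12:-→d13:-→d14:-→d15:-→d16:H1→d17:-→d18:-→d19:-→d20:-→d21:-→d22:-→d23:-→d24:H0→d25:-→d26:-  best=H0

== LOOKUPS ==
["no-route","no-route","H2","H4","H4","H5","H4","H0","H4","H5","H5","H0","H7","H7","H0"]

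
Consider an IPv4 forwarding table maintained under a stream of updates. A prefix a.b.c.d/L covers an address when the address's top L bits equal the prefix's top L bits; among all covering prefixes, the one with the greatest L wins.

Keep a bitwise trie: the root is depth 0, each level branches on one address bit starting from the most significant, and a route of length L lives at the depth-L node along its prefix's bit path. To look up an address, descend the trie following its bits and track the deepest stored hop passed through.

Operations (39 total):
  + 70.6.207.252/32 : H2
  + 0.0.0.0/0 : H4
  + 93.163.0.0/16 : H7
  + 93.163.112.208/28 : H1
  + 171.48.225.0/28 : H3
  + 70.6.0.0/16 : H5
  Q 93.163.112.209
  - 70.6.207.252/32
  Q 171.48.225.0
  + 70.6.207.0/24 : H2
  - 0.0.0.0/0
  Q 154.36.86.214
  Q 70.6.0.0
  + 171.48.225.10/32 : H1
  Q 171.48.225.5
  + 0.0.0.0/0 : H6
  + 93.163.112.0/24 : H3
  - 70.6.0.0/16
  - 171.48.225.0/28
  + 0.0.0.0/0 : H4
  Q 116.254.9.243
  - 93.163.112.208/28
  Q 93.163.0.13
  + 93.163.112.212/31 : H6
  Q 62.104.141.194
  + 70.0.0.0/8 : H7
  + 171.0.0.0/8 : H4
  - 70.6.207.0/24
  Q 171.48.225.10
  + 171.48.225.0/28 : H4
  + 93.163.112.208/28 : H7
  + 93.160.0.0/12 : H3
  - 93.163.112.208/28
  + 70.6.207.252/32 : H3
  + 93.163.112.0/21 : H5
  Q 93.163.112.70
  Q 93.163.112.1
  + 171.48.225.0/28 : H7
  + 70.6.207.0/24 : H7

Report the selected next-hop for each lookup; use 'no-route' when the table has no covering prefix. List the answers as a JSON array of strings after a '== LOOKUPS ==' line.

Process each operation:
  + 70.6.207.252/32 (H2) depth=32
  + 0.0.0.0/0 (H4) depth=0
  + 93.163.0.0/16 (H7) depth=16
  + 93.163.112.208/28 (H1) depth=28
  + 171.48.225.0/28 (H3) depth=28
  + 70.6.0.0/16 (H5) depth=16
  lookup 93.163.112.209: bits 0101110110100011011100001101 walk d0:H4→d1:-→d2:-→d3:-→d4:-→d5:-→d6:-→d7:-→d8:-→d9:-→d10:-→d11:-→d12:-→d13:-→d14:-→d15:-→d16:H7→d17:-→d18:-→d19:-→d20:-→d21:-→d22:-→d23:-→d24:-→d25:-→d26:-→d27:-→d28:H1 -> H1
  del 70.6.207.252/32 (clear depth 32)
  lookup 171.48.225.0: bits 1010101100110000111000010000 walk d0:H4→d1:-→d2:-→d3:-→d4:-→d5:-→d6:-→d7:-→d8:-→d9:-→d10:-→d11:-→d12:-→d13:-→d14:-→d15:-→d16:-→d17:-→d18:-→d19:-→d20:-→d21:-→d22:-→d23:-→d24:-→d25:-→d26:-→d27:-→d28:H3 -> H3
  + 70.6.207.0/24 (H2) depth=24
  del 0.0.0.0/0 (clear depth 0)
  lookup 154.36.86.214: bits 10 walk d0:-→d1:-→d2:- -> no-route
  lookup 70.6.0.0: bits 0100011000000110 walk d0:-→d1:-→d2:-→d3:-→d4:-→d5:-→d6:-→d7:-→d8:-→d9:-→d10:-→d11:-→d12:-→d13:-→d14:-→d15:-→d16:H5 -> H5
  + 171.48.225.10/32 (H1) depth=32
  lookup 171.48.225.5: bits 1010101100110000111000010000 walk d0:-→d1:-→d2:-→d3:-→d4:-→d5:-→d6:-→d7:-→d8:-→d9:-→d10:-→d11:-→d12:-→d13:-→d14:-→d15:-→d16:-→d17:-→d18:-→d19:-→d20:-→d21:-→d22:-→d23:-→d24:-→d25:-→d26:-→d27:-→d28:H3 -> H3
  + 0.0.0.0/0 (H6) depth=0
  + 93.163.112.0/24 (H3) depth=24
  del 70.6.0.0/16 (clear depth 16)
  del 171.48.225.0/28 (clear depth 28)
  + 0.0.0.0/0 (H4) depth=0
  lookup 116.254.9.243: bits 01 walk d0:H4→d1:-→d2:- -> H4
  del 93.163.112.208/28 (clear depth 28)
  lookup 93.163.0.13: bits 01011101101000110 walk d0:H4→d1:-→d2:-→d3:-→d4:-→d5:-→d6:-→d7:-→d8:-→d9:-→d10:-→d11:-→d12:-→d13:-→d14:-→d15:-→d16:H7→d17:- -> H7
  + 93.163.112.212/31 (H6) depth=31
  lookup 62.104.141.194: bits 0 walk d0:H4→d1:- -> H4
  + 70.0.0.0/8 (H7) depth=8
  + 171.0.0.0/8 (H4) depth=8
  del 70.6.207.0/24 (clear depth 24)
  lookup 171.48.225.10: bits 10101011001100001110000100001010 walk d0:H4→d1:-→d2:-→d3:-→d4:-→d5:-→d6:-→d7:-→d8:H4→d9:-→d10:-→d11:-→d12:-→d13:-→d14:-→d15:-→d16:-→d17:-→d18:-→d19:-→d20:-→d21:-→d22:-→d23:-→d24:-→d25:-→d26:-→d27:-→d28:-→d29:-→d30:-→d31:-→d32:H1 -> H1
  + 171.48.225.0/28 (H4) depth=28
  + 93.163.112.208/28 (H7) depth=28
  + 93.160.0.0/12 (H3) depth=12
  del 93.163.112.208/28 (clear depth 28)
  + 70.6.207.252/32 (H3) depth=32
  + 93.163.112.0/21 (H5) depth=21
  lookup 93.163.112.70: bits 010111011010001101110000 walk d0:H4→d1:-→d2:-→d3:-→d4:-→d5:-→d6:-→d7:-→d8:-→d9:-→d10:-→d11:-→d12:H3→d13:-→d14:-→d15:-→d16:H7→d17:-→d18:-→d19:-→d20:-→d21:H5→d22:-→d23:-→d24:H3 -> H3
  lookup 93.163.112.1: bits 010111011010001101110000 walk d0:H4→d1:-→d2:-→d3:-→d4:-→d5:-→d6:-→d7:-→d8:-→d9:-→d10:-→d11:-→d12:H3→d13:-→d14:-→d15:-→d16:H7→d17:-→d18:-→d19:-→d20:-→d21:H5→d22:-→d23:-→d24:H3 -> H3
  + 171.48.225.0/28 (H7) depth=28
  + 70.6.207.0/24 (H7) depth=24

== LOOKUPS ==
["H1","H3","no-route","H5","H3","H4","H7","H4","H1","H3","H3"]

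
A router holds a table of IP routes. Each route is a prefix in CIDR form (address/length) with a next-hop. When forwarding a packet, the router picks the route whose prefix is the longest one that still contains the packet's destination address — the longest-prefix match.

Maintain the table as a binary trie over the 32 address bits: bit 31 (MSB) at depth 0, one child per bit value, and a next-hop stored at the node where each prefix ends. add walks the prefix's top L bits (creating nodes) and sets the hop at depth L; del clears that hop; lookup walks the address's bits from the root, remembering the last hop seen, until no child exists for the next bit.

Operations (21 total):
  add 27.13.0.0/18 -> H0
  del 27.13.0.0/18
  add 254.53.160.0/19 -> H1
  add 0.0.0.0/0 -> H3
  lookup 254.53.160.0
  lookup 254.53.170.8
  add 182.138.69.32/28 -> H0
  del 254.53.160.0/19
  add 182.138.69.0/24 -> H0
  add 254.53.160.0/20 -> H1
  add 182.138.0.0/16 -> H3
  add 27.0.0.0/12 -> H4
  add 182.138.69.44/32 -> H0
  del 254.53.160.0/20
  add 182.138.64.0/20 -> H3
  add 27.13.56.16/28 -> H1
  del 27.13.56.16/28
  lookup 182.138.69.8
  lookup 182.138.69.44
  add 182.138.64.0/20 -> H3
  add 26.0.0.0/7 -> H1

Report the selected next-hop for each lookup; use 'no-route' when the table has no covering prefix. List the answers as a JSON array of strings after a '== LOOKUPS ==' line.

Process each operation:
  + 27.13.0.0/18 (H0) depth=18
  - 27.13.0.0/18 clear@18
  + 254.53.160.0/19 (H1) depth=19
  + 0.0.0.0/0 (H3) depth=0
  Q 254.53.160.0: descend 1111111000110101101 ; hops seen [H3,H1] ; pick H1
  Q 254.53.170.8: descend 1111111000110101101 ; hops seen [H3,H1] ; pick H1
  + 182.138.69.32/28 (H0) depth=28
  - 254.53.160.0/19 clear@19
  + 182.138.69.0/24 (H0) depth=24
  + 254.53.160.0/20 (H1) depth=20
  + 182.138.0.0/16 (H3) depth=16
  + 27.0.0.0/12 (H4) depth=12
  + 182.138.69.44/32 (H0) depth=32
  - 254.53.160.0/20 clear@20
  + 182.138.64.0/20 (H3) depth=20
  + 27.13.56.16/28 (H1) depth=28
  - 27.13.56.16/28 clear@28
  Q 182.138.69.8: descend 10110110100010100100010100 ; hops seen [H3,H3,H3,H0] ; pick H0
  Q 182.138.69.44: descend 10110110100010100100010100101100 ; hops seen [H3,H3,H3,H0,H0,H0] ; pick H0
  + 182.138.64.0/20 (H3) depth=20
  + 26.0.0.0/7 (H1) depth=7

== LOOKUPS ==
["H1","H1","H0","H0"]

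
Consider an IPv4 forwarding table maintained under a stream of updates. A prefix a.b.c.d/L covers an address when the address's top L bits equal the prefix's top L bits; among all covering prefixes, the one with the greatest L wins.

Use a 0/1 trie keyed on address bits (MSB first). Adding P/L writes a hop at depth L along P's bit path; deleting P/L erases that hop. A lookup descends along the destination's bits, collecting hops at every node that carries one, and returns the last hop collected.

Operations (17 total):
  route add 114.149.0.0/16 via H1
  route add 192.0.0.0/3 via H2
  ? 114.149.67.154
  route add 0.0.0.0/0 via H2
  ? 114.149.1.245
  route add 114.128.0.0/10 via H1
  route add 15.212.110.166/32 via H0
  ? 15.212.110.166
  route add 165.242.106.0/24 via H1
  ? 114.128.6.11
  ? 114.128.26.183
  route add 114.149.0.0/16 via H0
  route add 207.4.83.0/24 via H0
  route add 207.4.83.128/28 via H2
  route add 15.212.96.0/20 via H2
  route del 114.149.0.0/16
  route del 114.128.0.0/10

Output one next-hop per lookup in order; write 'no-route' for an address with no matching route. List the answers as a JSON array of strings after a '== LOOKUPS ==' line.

Trace:
  add 114.149.0.0/16 -> H1 at depth 16
  add 192.0.0.0/3 -> H2 at depth 3
  Q 114.149.67.154: descend 0111001010010101 ; hops seen [H1] ; pick H1
  add 0.0.0.0/0 -> H2 at depth 0
  Q 114.149.1.245: descend 0111001010010101 ; hops seen [H2,H1] ; pick H1
  add 114.128.0.0/10 -> H1 at depth 10
  add 15.212.110.166/32 -> H0 at depth 32
  Q 15.212.110.166: descend 00001111110101000110111010100110 ; hops seen [H2,H0] ; pick H0
  add 165.242.106.0/24 -> H1 at depth 24
  Q 114.128.6.11: descend 01110010100 ; hops seen [H2,H1] ; pick H1
  Q 114.128.26.183: descend 01110010100 ; hops seen [H2,H1] ; pick H1
  add 114.149.0.0/16 -> H0 at depth 16
  add 207.4.83.0/24 -> H0 at depth 24
  add 207.4.83.128/28 -> H2 at depth 28
  add 15.212.96.0/20 -> H2 at depth 20
  del 114.149.0.0/16 (clear depth 16)
  del 114.128.0.0/10 (clear depth 10)

== LOOKUPS ==
["H1","H1","H0","H1","H1"]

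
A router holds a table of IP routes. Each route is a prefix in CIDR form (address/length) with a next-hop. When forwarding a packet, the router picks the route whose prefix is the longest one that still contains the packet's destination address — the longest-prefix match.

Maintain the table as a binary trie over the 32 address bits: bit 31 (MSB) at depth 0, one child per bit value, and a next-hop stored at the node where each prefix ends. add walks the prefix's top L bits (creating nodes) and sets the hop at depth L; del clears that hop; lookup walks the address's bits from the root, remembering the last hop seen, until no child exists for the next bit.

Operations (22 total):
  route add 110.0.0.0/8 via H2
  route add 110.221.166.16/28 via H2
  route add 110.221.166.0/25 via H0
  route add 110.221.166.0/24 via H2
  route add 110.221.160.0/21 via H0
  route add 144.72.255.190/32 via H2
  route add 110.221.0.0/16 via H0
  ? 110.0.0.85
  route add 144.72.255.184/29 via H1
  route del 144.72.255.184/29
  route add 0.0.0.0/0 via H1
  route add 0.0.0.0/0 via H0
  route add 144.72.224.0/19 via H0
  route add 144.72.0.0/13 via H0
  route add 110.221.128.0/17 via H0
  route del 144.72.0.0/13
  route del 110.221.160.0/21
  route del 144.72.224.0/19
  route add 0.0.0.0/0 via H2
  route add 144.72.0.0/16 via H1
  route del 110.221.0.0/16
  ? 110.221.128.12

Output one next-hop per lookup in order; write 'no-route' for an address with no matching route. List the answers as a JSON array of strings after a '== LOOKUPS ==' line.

Apply in order:
  + 110.0.0.0/8 (H2) depth=8
  + 110.221.166.16/28 (H2) depth=28
  + 110.221.166.0/25 (H0) depth=25
  + 110.221.166.0/24 (H2) depth=24
  + 110.221.160.0/21 (H0) depth=21
  + 144.72.255.190/32 (H2) depth=32
  + 110.221.0.0/16 (H0) depth=16
  Q 110.0.0.85: descend 01101110 ; hops seen [H2] ; pick H2
  + 144.72.255.184/29 (H1) depth=29
  del 144.72.255.184/29 (clear depth 29)
  + 0.0.0.0/0 (H1) depth=0
  + 0.0.0.0/0 (H0) depth=0
  + 144.72.224.0/19 (H0) depth=19
  + 144.72.0.0/13 (H0) depth=13
  + 110.221.128.0/17 (H0) depth=17
  del 144.72.0.0/13 (clear depth 13)
  del 110.221.160.0/21 (clear depth 21)
  del 144.72.224.0/19 (clear depth 19)
  + 0.0.0.0/0 (H2) depth=0
  + 144.72.0.0/16 (H1) depth=16
  del 110.221.0.0/16 (clear depth 16)
  Q 110.221.128.12: descend 011011101101110110 ; hops seen [H2,H2,H0] ; pick H0

== LOOKUPS ==
["H2","H0"]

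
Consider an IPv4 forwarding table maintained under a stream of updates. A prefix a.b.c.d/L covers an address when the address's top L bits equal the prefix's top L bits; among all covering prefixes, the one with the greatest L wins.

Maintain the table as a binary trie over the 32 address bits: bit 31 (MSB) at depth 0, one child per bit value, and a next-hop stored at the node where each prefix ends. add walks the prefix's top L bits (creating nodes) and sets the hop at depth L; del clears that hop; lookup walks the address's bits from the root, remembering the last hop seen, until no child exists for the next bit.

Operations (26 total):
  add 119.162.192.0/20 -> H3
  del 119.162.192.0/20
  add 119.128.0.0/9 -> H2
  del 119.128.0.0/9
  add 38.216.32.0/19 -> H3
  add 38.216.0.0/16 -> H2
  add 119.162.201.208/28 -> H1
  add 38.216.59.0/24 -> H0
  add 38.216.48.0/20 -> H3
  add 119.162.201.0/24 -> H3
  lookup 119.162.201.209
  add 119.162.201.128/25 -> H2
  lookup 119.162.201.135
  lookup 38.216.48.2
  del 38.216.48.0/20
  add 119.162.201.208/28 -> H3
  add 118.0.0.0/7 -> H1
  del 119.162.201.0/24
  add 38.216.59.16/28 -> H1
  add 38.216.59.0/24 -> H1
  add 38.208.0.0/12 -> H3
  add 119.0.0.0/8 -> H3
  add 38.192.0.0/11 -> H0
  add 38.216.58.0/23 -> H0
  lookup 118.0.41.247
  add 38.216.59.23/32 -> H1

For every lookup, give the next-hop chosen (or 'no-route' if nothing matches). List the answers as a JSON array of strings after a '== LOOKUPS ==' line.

Apply in order:
  + 119.162.192.0/20 (H3) depth=20
  - 119.162.192.0/20 clear@20
  + 119.128.0.0/9 (H2) depth=9
  - 119.128.0.0/9 clear@9
  + 38.216.32.0/19 (H3) depth=19
  + 38.216.0.0/16 (H2) depth=16
  + 119.162.201.208/28 (H1) depth=28
  + 38.216.59.0/24 (H0) depth=24
  + 38.216.48.0/20 (H3) depth=20
  + 119.162.201.0/24 (H3) depth=24
  ? 119.162.201.209  path d0:-→d1:-→d2:-→d3:-→d4:-→d5:-→d6:-→d7:-→d8:-→d9:-→d10:-→d11:-→d12:-→d13:-→d14:-→d15:-→d16:-→d17:-→d18:-→d19:-→d20:-→d21:-→d22:-→d23:-→d24:H3→d25:-→d26:-→d27:-→d28:H1  best=H1
  + 119.162.201.128/25 (H2) depth=25
  ? 119.162.201.135  path d0:-→d1:-→d2:-→d3:-→d4:-→d5:-→d6:-→d7:-→d8:-→d9:-→d10:-→d11:-→d12:-→d13:-→d14:-→d15:-→d16:-→d17:-→d18:-→d19:-→d20:-→d21:-→d22:-→d23:-→d24:H3→d25:H2  best=H2
  ? 38.216.48.2  path d0:-→d1:-→d2:-→d3:-→d4:-→d5:-→d6:-→d7:-→d8:-→d9:-→d10:-→d11:-→d12:-→d13:-→d14:-→d15:-→d16:H2→d17:-→d18:-→d19:H3→d20:H3  best=H3
  - 38.216.48.0/20 clear@20
  + 119.162.201.208/28 (H3) depth=28
  + 118.0.0.0/7 (H1) depth=7
  - 119.162.201.0/24 clear@24
  + 38.216.59.16/28 (H1) depth=28
  + 38.216.59.0/24 (H1) depth=24
  + 38.208.0.0/12 (H3) depth=12
  + 119.0.0.0/8 (H3) depth=8
  + 38.192.0.0/11 (H0) depth=11
  + 38.216.58.0/23 (H0) depth=23
  ? 118.0.41.247  path d0:-→d1:-→d2:-→d3:-→d4:-→d5:-→d6:-→d7:H1  best=H1
  + 38.216.59.23/32 (H1) depth=32

== LOOKUPS ==
["H1","H2","H3","H1"]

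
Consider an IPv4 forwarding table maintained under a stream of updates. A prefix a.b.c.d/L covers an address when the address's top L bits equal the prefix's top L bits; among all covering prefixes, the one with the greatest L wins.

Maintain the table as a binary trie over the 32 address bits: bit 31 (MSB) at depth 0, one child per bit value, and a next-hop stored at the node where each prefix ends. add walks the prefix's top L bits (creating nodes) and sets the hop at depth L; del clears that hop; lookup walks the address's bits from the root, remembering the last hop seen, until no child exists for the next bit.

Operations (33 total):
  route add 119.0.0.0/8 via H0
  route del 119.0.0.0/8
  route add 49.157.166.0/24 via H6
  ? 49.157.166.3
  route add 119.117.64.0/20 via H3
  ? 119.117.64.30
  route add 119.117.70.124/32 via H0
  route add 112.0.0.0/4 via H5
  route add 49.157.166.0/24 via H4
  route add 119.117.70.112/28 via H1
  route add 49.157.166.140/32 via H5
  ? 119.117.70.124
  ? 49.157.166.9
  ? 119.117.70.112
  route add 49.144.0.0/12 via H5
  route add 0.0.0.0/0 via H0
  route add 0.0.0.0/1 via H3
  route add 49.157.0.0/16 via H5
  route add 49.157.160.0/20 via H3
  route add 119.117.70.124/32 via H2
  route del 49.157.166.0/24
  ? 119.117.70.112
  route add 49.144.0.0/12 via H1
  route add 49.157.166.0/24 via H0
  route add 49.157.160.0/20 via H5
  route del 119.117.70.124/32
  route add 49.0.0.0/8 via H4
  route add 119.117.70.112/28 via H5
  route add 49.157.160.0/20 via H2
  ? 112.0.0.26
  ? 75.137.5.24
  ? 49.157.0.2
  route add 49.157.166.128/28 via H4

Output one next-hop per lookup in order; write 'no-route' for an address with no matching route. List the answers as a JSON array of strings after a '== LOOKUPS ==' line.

Apply in order:
  add 119.0.0.0/8 -> H0 at depth 8
  del 119.0.0.0/8 (clear depth 8)
  add 49.157.166.0/24 -> H6 at depth 24
  ? 49.157.166.3  path d0:-→d1:-→d2:-→d3:-→d4:-→d5:-→d6:-→d7:-→d8:-→d9:-→d10:-→d11:-→d12:-→d13:-→d14:-→d15:-→d16:-→d17:-→d18:-→d19:-→d20:-→d21:-→d22:-→d23:-→d24:H6  best=H6
  add 119.117.64.0/20 -> H3 at depth 20
  ? 119.117.64.30  path d0:-→d1:-→d2:-→d3:-→d4:-→d5:-→d6:-→d7:-→d8:-→d9:-→d10:-→d11:-→d12:-→d13:-→d14:-→d15:-→d16:-→d17:-→d18:-→d19:-→d20:H3  best=H3
  add 119.117.70.124/32 -> H0 at depth 32
  add 112.0.0.0/4 -> H5 at depth 4
  add 49.157.166.0/24 -> H4 at depth 24
  add 119.117.70.112/28 -> H1 at depth 28
  add 49.157.166.140/32 -> H5 at depth 32
  ? 119.117.70.124  path d0:-→d1:-→d2:-→d3:-→d4:H5→d5:-→d6:-→d7:-→d8:-→d9:-→d10:-→d11:-→d12:-→d13:-→d14:-→d15:-→d16:-→d17:-→d18:-→d19:-→d20:H3→d21:-→d22:-→d23:-→d24:-→d25:-→d26:-→d27:-→d28:H1→d29:-→d30:-→d31:-→d32:H0  best=H0
  ? 49.157.166.9  path d0:-→d1:-→d2:-→d3:-→d4:-→d5:-→d6:-→d7:-→d8:-→d9:-→d10:-→d11:-→d12:-→d13:-→d14:-→d15:-→d16:-→d17:-→d18:-→d19:-→d20:-→d21:-→d22:-→d23:-→d24:H4  best=H4
  ? 119.117.70.112  path d0:-→d1:-→d2:-→d3:-→d4:H5→d5:-→d6:-→d7:-→d8:-→d9:-→d10:-→d11:-→d12:-→d13:-→d14:-→d15:-→d16:-→d17:-→d18:-→d19:-→d20:H3→d21:-→d22:-→d23:-→d24:-→d25:-→d26:-→d27:-→d28:H1  best=H1
  add 49.144.0.0/12 -> H5 at depth 12
  add 0.0.0.0/0 -> H0 at depth 0
  add 0.0.0.0/1 -> H3 at depth 1
  add 49.157.0.0/16 -> H5 at depth 16
  add 49.157.160.0/20 -> H3 at depth 20
  add 119.117.70.124/32 -> H2 at depth 32
  del 49.157.166.0/24 (clear depth 24)
  ? 119.117.70.112  path d0:H0→d1:H3→d2:-→d3:-→d4:H5→d5:-→d6:-→d7:-→d8:-→d9:-→d10:-→d11:-→d12:-→d13:-→d14:-→d15:-→d16:-→d17:-→d18:-→d19:-→d20:H3→d21:-→d22:-→d23:-→d24:-→d25:-→d26:-→d27:-→d28:H1  best=H1
  add 49.144.0.0/12 -> H1 at depth 12
  add 49.157.166.0/24 -> H0 at depth 24
  add 49.157.160.0/20 -> H5 at depth 20
  del 119.117.70.124/32 (clear depth 32)
  add 49.0.0.0/8 -> H4 at depth 8
  add 119.117.70.112/28 -> H5 at depth 28
  add 49.157.160.0/20 -> H2 at depth 20
  ? 112.0.0.26  path d0:H0→d1:H3→d2:-→d3:-→d4:H5→d5:-  best=H5
  ? 75.137.5.24  path d0:H0→d1:H3→d2:-  best=H3
  ? 49.157.0.2  path d0:H0→d1:H3→d2:-→d3:-→d4:-→d5:-→d6:-→d7:-→d8:H4→d9:-→d10:-→d11:-→d12:H1→d13:-→d14:-→d15:-→d16:H5  best=H5
  add 49.157.166.128/28 -> H4 at depth 28

== LOOKUPS ==
["H6","H3","H0","H4","H1","H1","H5","H3","H5"]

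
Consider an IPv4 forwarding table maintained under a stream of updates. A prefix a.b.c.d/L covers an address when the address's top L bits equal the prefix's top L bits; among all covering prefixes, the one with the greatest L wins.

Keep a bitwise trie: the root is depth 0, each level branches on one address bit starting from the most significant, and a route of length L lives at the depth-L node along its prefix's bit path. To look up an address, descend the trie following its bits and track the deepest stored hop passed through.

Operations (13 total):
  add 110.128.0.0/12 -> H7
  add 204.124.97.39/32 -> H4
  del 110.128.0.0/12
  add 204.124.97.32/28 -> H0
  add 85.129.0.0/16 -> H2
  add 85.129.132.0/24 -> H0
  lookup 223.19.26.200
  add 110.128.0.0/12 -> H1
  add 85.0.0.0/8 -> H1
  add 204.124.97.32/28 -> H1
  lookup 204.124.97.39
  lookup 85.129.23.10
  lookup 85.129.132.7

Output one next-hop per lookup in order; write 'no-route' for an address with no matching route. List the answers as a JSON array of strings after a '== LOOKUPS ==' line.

Apply in order:
  add 110.128.0.0/12 -> H7 at depth 12
  add 204.124.97.39/32 -> H4 at depth 32
  del 110.128.0.0/12 (clear depth 12)
  add 204.124.97.32/28 -> H0 at depth 28
  add 85.129.0.0/16 -> H2 at depth 16
  add 85.129.132.0/24 -> H0 at depth 24
  ? 223.19.26.200  path d0:-→d1:-→d2:-→d3:-  best=no-route
  add 110.128.0.0/12 -> H1 at depth 12
  add 85.0.0.0/8 -> H1 at depth 8
  add 204.124.97.32/28 -> H1 at depth 28
  ? 204.124.97.39  path d0:-→d1:-→d2:-→d3:-→d4:-→d5:-→d6:-→d7:-→d8:-→d9:-→d10:-→d11:-→d12:-→d13:-→d14:-→d15:-→d16:-→d17:-→d18:-→d19:-→d20:-→d21:-→d22:-→d23:-→d24:-→d25:-→d26:-→d27:-→d28:H1→d29:-→d30:-→d31:-→d32:H4  best=H4
  ? 85.129.23.10  path d0:-→d1:-→d2:-→d3:-→d4:-→d5:-→d6:-→d7:-→d8:H1→d9:-→d10:-→d11:-→d12:-→d13:-→d14:-→d15:-→d16:H2  best=H2
  ? 85.129.132.7  path d0:-→d1:-→d2:-→d3:-→d4:-→d5:-→d6:-→d7:-→d8:H1→d9:-→d10:-→d11:-→d12:-→d13:-→d14:-→d15:-→d16:H2→d17:-→d18:-→d19:-→d20:-→d21:-→d22:-→d23:-→d24:H0  best=H0

== LOOKUPS ==
["no-route","H4","H2","H0"]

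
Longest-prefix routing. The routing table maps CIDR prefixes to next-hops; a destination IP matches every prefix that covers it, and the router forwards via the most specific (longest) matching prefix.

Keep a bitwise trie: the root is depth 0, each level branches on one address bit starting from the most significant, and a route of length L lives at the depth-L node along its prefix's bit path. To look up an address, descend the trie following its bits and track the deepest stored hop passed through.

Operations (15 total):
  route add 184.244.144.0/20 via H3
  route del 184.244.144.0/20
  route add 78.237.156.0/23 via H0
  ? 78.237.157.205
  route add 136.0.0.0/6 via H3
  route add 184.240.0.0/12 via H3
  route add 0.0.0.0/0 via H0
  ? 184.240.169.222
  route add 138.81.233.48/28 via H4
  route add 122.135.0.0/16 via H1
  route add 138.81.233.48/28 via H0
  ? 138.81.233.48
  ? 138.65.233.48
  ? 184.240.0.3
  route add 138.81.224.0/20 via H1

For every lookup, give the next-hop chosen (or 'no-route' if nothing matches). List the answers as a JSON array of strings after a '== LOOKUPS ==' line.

Trace:
  add 184.244.144.0/20 -> H3 at depth 20
  - 184.244.144.0/20 clear@20
  add 78.237.156.0/23 -> H0 at depth 23
  ? 78.237.157.205  path d0:-→d1:-→d2:-→d3:-→d4:-→d5:-→d6:-→d7:-→d8:-→d9:-→d10:-→d11:-→d12:-→d13:-→d14:-→d15:-→d16:-→d17:-→d18:-→d19:-→d20:-→d21:-→d22:-→d23:H0  best=H0
  add 136.0.0.0/6 -> H3 at depth 6
  add 184.240.0.0/12 -> H3 at depth 12
  add 0.0.0.0/0 -> H0 at depth 0
  ? 184.240.169.222  path d0:H0→d1:-→d2:-→d3:-→d4:-→d5:-→d6:-→d7:-→d8:-→d9:-→d10:-→d11:-→d12:H3→d13:-  best=H3
  add 138.81.233.48/28 -> H4 at depth 28
  add 122.135.0.0/16 -> H1 at depth 16
  add 138.81.233.48/28 -> H0 at depth 28
  ? 138.81.233.48  path d0:H0→d1:-→d2:-→d3:-→d4:-→d5:-→d6:H3→d7:-→d8:-→d9:-→d10:-→d11:-→d12:-→d13:-→d14:-→d15:-→d16:-→d17:-→d18:-→d19:-→d20:-→d21:-→d22:-→d23:-→d24:-→d25:-→d26:-→d27:-→d28:H0  best=H0
  ? 138.65.233.48  path d0:H0→d1:-→d2:-→d3:-→d4:-→d5:-→d6:H3→d7:-→d8:-→d9:-→d10:-→d11:-  best=H3
  ? 184.240.0.3  path d0:H0→d1:-→d2:-→d3:-→d4:-→d5:-→d6:-→d7:-→d8:-→d9:-→d10:-→d11:-→d12:H3→d13:-  best=H3
  add 138.81.224.0/20 -> H1 at depth 20

== LOOKUPS ==
["H0","H3","H0","H3","H3"]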